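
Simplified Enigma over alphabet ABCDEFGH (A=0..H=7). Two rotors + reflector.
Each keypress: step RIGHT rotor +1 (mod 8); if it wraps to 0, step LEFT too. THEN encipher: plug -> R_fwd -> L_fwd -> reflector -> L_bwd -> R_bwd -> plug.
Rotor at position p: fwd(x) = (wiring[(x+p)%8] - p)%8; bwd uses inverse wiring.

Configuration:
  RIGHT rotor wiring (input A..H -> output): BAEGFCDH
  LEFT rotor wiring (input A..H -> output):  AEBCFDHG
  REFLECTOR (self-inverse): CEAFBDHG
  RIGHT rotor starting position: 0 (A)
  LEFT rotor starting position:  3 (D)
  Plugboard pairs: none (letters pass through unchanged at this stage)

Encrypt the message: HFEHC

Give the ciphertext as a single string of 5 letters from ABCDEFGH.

Char 1 ('H'): step: R->1, L=3; H->plug->H->R->A->L->H->refl->G->L'->H->R'->A->plug->A
Char 2 ('F'): step: R->2, L=3; F->plug->F->R->F->L->F->refl->D->L'->E->R'->B->plug->B
Char 3 ('E'): step: R->3, L=3; E->plug->E->R->E->L->D->refl->F->L'->F->R'->G->plug->G
Char 4 ('H'): step: R->4, L=3; H->plug->H->R->C->L->A->refl->C->L'->B->R'->A->plug->A
Char 5 ('C'): step: R->5, L=3; C->plug->C->R->C->L->A->refl->C->L'->B->R'->G->plug->G

Answer: ABGAG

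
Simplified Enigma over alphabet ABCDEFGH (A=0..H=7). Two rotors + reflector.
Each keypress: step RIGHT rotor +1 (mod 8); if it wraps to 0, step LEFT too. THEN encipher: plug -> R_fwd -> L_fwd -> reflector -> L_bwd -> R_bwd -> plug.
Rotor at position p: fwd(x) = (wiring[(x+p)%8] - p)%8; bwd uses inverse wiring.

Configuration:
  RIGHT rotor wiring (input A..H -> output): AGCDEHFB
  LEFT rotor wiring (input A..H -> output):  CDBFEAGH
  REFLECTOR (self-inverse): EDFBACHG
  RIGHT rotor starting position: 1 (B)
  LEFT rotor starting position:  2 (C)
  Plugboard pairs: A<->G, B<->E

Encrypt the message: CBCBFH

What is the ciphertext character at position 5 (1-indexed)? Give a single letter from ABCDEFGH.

Char 1 ('C'): step: R->2, L=2; C->plug->C->R->C->L->C->refl->F->L'->F->R'->D->plug->D
Char 2 ('B'): step: R->3, L=2; B->plug->E->R->G->L->A->refl->E->L'->E->R'->C->plug->C
Char 3 ('C'): step: R->4, L=2; C->plug->C->R->B->L->D->refl->B->L'->H->R'->H->plug->H
Char 4 ('B'): step: R->5, L=2; B->plug->E->R->B->L->D->refl->B->L'->H->R'->H->plug->H
Char 5 ('F'): step: R->6, L=2; F->plug->F->R->F->L->F->refl->C->L'->C->R'->C->plug->C

C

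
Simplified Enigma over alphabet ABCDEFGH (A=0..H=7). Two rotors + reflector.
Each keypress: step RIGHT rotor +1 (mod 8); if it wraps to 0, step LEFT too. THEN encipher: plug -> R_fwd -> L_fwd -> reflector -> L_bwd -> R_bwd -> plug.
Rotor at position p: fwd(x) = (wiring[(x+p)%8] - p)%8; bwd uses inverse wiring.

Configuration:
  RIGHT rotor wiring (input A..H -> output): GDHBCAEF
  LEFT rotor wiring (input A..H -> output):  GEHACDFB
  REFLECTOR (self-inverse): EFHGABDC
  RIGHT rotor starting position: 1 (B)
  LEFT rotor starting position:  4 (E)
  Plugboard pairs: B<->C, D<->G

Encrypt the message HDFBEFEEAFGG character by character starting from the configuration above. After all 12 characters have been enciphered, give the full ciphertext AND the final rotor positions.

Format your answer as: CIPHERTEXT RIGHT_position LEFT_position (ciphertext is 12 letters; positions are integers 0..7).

Answer: DAHEDEGFDCEF 5 5

Derivation:
Char 1 ('H'): step: R->2, L=4; H->plug->H->R->B->L->H->refl->C->L'->E->R'->G->plug->D
Char 2 ('D'): step: R->3, L=4; D->plug->G->R->A->L->G->refl->D->L'->G->R'->A->plug->A
Char 3 ('F'): step: R->4, L=4; F->plug->F->R->H->L->E->refl->A->L'->F->R'->H->plug->H
Char 4 ('B'): step: R->5, L=4; B->plug->C->R->A->L->G->refl->D->L'->G->R'->E->plug->E
Char 5 ('E'): step: R->6, L=4; E->plug->E->R->B->L->H->refl->C->L'->E->R'->G->plug->D
Char 6 ('F'): step: R->7, L=4; F->plug->F->R->D->L->F->refl->B->L'->C->R'->E->plug->E
Char 7 ('E'): step: R->0, L->5 (L advanced); E->plug->E->R->C->L->E->refl->A->L'->B->R'->D->plug->G
Char 8 ('E'): step: R->1, L=5; E->plug->E->R->H->L->F->refl->B->L'->D->R'->F->plug->F
Char 9 ('A'): step: R->2, L=5; A->plug->A->R->F->L->C->refl->H->L'->E->R'->G->plug->D
Char 10 ('F'): step: R->3, L=5; F->plug->F->R->D->L->B->refl->F->L'->H->R'->B->plug->C
Char 11 ('G'): step: R->4, L=5; G->plug->D->R->B->L->A->refl->E->L'->C->R'->E->plug->E
Char 12 ('G'): step: R->5, L=5; G->plug->D->R->B->L->A->refl->E->L'->C->R'->F->plug->F
Final: ciphertext=DAHEDEGFDCEF, RIGHT=5, LEFT=5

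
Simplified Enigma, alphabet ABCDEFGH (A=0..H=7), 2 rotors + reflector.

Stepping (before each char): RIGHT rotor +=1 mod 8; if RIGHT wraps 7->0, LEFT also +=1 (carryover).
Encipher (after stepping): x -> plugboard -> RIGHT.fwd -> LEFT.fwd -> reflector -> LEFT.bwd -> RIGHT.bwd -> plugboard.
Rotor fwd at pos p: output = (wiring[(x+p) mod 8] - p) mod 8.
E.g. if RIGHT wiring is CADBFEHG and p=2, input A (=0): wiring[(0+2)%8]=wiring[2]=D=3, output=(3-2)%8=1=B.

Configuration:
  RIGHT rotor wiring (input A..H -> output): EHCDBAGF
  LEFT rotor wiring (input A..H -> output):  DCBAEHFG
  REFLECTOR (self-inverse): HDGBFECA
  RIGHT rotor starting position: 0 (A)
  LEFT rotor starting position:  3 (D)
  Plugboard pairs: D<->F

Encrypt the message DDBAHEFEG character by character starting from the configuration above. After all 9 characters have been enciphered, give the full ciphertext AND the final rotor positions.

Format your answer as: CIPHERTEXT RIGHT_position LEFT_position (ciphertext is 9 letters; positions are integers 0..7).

Answer: ACCGBFHCF 1 4

Derivation:
Char 1 ('D'): step: R->1, L=3; D->plug->F->R->F->L->A->refl->H->L'->G->R'->A->plug->A
Char 2 ('D'): step: R->2, L=3; D->plug->F->R->D->L->C->refl->G->L'->H->R'->C->plug->C
Char 3 ('B'): step: R->3, L=3; B->plug->B->R->G->L->H->refl->A->L'->F->R'->C->plug->C
Char 4 ('A'): step: R->4, L=3; A->plug->A->R->F->L->A->refl->H->L'->G->R'->G->plug->G
Char 5 ('H'): step: R->5, L=3; H->plug->H->R->E->L->D->refl->B->L'->B->R'->B->plug->B
Char 6 ('E'): step: R->6, L=3; E->plug->E->R->E->L->D->refl->B->L'->B->R'->D->plug->F
Char 7 ('F'): step: R->7, L=3; F->plug->D->R->D->L->C->refl->G->L'->H->R'->H->plug->H
Char 8 ('E'): step: R->0, L->4 (L advanced); E->plug->E->R->B->L->D->refl->B->L'->C->R'->C->plug->C
Char 9 ('G'): step: R->1, L=4; G->plug->G->R->E->L->H->refl->A->L'->A->R'->D->plug->F
Final: ciphertext=ACCGBFHCF, RIGHT=1, LEFT=4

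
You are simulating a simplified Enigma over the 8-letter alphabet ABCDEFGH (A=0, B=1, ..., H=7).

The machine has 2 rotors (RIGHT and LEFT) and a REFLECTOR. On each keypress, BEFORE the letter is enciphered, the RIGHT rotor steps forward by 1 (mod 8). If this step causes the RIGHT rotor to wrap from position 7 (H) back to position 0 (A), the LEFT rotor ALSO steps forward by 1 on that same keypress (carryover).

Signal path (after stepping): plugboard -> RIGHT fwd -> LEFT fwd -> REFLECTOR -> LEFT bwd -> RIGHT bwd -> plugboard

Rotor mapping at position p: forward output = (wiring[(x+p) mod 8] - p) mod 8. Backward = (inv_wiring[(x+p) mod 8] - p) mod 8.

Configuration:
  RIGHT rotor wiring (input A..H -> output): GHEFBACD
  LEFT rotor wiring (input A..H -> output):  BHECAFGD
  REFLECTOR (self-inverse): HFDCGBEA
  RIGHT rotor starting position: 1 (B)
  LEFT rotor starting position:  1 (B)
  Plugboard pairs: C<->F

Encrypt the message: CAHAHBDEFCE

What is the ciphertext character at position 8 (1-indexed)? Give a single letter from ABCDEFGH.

Char 1 ('C'): step: R->2, L=1; C->plug->F->R->B->L->D->refl->C->L'->G->R'->D->plug->D
Char 2 ('A'): step: R->3, L=1; A->plug->A->R->C->L->B->refl->F->L'->F->R'->C->plug->F
Char 3 ('H'): step: R->4, L=1; H->plug->H->R->B->L->D->refl->C->L'->G->R'->C->plug->F
Char 4 ('A'): step: R->5, L=1; A->plug->A->R->D->L->H->refl->A->L'->H->R'->F->plug->C
Char 5 ('H'): step: R->6, L=1; H->plug->H->R->C->L->B->refl->F->L'->F->R'->B->plug->B
Char 6 ('B'): step: R->7, L=1; B->plug->B->R->H->L->A->refl->H->L'->D->R'->H->plug->H
Char 7 ('D'): step: R->0, L->2 (L advanced); D->plug->D->R->F->L->B->refl->F->L'->H->R'->B->plug->B
Char 8 ('E'): step: R->1, L=2; E->plug->E->R->H->L->F->refl->B->L'->F->R'->H->plug->H

H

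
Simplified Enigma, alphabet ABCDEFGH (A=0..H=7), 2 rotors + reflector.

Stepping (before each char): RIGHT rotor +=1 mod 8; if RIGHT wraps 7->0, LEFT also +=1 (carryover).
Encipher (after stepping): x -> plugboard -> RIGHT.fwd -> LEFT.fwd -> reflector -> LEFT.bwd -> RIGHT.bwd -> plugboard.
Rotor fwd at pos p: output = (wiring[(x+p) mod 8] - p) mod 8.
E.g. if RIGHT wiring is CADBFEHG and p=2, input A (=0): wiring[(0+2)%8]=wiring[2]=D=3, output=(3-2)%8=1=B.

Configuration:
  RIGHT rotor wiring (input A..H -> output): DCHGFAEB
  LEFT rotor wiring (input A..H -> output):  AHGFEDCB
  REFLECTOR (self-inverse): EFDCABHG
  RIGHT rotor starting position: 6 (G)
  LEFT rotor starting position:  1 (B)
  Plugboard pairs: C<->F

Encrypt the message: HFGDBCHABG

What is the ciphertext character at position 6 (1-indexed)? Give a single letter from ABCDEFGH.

Char 1 ('H'): step: R->7, L=1; H->plug->H->R->F->L->B->refl->F->L'->B->R'->G->plug->G
Char 2 ('F'): step: R->0, L->2 (L advanced); F->plug->C->R->H->L->F->refl->B->L'->D->R'->A->plug->A
Char 3 ('G'): step: R->1, L=2; G->plug->G->R->A->L->E->refl->A->L'->E->R'->D->plug->D
Char 4 ('D'): step: R->2, L=2; D->plug->D->R->G->L->G->refl->H->L'->F->R'->A->plug->A
Char 5 ('B'): step: R->3, L=2; B->plug->B->R->C->L->C->refl->D->L'->B->R'->D->plug->D
Char 6 ('C'): step: R->4, L=2; C->plug->F->R->G->L->G->refl->H->L'->F->R'->D->plug->D

D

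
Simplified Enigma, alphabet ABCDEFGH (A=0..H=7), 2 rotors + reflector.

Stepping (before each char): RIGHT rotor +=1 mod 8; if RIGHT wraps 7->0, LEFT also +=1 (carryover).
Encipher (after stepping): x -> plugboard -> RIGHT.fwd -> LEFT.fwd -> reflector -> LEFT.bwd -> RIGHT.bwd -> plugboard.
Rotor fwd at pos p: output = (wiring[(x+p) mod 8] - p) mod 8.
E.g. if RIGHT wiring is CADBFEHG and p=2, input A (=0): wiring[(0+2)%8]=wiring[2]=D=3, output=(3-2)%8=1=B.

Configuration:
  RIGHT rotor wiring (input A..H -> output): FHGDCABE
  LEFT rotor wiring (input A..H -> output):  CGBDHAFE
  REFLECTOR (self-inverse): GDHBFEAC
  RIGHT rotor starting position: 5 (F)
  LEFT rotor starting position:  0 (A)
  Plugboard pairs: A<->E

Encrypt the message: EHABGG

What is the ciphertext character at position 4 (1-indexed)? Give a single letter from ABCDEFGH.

Char 1 ('E'): step: R->6, L=0; E->plug->A->R->D->L->D->refl->B->L'->C->R'->H->plug->H
Char 2 ('H'): step: R->7, L=0; H->plug->H->R->C->L->B->refl->D->L'->D->R'->F->plug->F
Char 3 ('A'): step: R->0, L->1 (L advanced); A->plug->E->R->C->L->C->refl->H->L'->E->R'->H->plug->H
Char 4 ('B'): step: R->1, L=1; B->plug->B->R->F->L->E->refl->F->L'->A->R'->F->plug->F

F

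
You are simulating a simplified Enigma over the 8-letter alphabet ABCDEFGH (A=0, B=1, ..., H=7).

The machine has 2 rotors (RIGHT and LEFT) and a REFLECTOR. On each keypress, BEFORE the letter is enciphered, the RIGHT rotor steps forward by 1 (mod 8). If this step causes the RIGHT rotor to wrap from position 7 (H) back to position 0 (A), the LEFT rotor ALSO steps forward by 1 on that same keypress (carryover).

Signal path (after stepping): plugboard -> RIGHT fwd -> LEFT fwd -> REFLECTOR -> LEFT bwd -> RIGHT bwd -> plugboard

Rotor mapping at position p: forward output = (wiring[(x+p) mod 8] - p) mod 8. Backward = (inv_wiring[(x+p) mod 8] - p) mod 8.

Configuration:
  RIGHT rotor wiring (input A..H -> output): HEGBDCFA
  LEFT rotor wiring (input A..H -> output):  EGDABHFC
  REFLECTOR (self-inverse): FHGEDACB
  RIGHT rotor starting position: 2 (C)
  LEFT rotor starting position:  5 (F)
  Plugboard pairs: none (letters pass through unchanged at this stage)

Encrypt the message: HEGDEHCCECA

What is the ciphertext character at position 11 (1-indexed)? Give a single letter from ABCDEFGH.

Char 1 ('H'): step: R->3, L=5; H->plug->H->R->D->L->H->refl->B->L'->E->R'->F->plug->F
Char 2 ('E'): step: R->4, L=5; E->plug->E->R->D->L->H->refl->B->L'->E->R'->D->plug->D
Char 3 ('G'): step: R->5, L=5; G->plug->G->R->E->L->B->refl->H->L'->D->R'->C->plug->C
Char 4 ('D'): step: R->6, L=5; D->plug->D->R->G->L->D->refl->E->L'->H->R'->A->plug->A
Char 5 ('E'): step: R->7, L=5; E->plug->E->R->C->L->F->refl->A->L'->B->R'->A->plug->A
Char 6 ('H'): step: R->0, L->6 (L advanced); H->plug->H->R->A->L->H->refl->B->L'->H->R'->A->plug->A
Char 7 ('C'): step: R->1, L=6; C->plug->C->R->A->L->H->refl->B->L'->H->R'->G->plug->G
Char 8 ('C'): step: R->2, L=6; C->plug->C->R->B->L->E->refl->D->L'->G->R'->F->plug->F
Char 9 ('E'): step: R->3, L=6; E->plug->E->R->F->L->C->refl->G->L'->C->R'->D->plug->D
Char 10 ('C'): step: R->4, L=6; C->plug->C->R->B->L->E->refl->D->L'->G->R'->B->plug->B
Char 11 ('A'): step: R->5, L=6; A->plug->A->R->F->L->C->refl->G->L'->C->R'->D->plug->D

D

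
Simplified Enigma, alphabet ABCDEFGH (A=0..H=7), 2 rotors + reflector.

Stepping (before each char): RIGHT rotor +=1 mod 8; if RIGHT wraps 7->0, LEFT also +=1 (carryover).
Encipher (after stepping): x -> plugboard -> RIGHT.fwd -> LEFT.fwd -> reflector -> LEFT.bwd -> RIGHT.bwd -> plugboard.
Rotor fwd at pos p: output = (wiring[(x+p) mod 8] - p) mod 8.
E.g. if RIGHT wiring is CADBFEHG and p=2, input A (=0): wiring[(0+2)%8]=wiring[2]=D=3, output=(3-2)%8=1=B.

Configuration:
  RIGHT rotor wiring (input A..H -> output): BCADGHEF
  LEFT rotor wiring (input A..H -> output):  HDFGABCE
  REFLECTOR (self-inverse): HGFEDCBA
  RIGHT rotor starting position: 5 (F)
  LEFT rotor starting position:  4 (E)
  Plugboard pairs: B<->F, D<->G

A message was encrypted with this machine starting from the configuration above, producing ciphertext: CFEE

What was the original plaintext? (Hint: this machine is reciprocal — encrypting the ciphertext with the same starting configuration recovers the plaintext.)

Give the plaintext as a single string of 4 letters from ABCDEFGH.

Answer: BADD

Derivation:
Char 1 ('C'): step: R->6, L=4; C->plug->C->R->D->L->A->refl->H->L'->F->R'->F->plug->B
Char 2 ('F'): step: R->7, L=4; F->plug->B->R->C->L->G->refl->B->L'->G->R'->A->plug->A
Char 3 ('E'): step: R->0, L->5 (L advanced); E->plug->E->R->G->L->B->refl->G->L'->E->R'->G->plug->D
Char 4 ('E'): step: R->1, L=5; E->plug->E->R->G->L->B->refl->G->L'->E->R'->G->plug->D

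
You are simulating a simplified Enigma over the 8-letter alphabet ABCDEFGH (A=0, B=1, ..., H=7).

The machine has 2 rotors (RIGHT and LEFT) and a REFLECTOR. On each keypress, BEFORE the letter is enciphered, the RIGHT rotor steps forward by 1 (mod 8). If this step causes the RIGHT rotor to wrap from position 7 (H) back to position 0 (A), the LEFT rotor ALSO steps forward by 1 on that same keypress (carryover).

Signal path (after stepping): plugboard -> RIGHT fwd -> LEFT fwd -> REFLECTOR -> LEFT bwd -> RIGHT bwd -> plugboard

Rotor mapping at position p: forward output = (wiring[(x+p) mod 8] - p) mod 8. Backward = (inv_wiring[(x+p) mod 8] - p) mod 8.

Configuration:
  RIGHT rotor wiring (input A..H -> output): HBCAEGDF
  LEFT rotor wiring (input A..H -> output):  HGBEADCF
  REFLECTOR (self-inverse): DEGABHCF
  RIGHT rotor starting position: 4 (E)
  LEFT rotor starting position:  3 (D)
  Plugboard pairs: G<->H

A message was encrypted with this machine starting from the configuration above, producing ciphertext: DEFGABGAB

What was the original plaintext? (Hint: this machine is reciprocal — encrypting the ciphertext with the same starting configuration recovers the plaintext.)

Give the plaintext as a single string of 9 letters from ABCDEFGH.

Char 1 ('D'): step: R->5, L=3; D->plug->D->R->C->L->A->refl->D->L'->G->R'->B->plug->B
Char 2 ('E'): step: R->6, L=3; E->plug->E->R->E->L->C->refl->G->L'->H->R'->B->plug->B
Char 3 ('F'): step: R->7, L=3; F->plug->F->R->F->L->E->refl->B->L'->A->R'->B->plug->B
Char 4 ('G'): step: R->0, L->4 (L advanced); G->plug->H->R->F->L->C->refl->G->L'->C->R'->C->plug->C
Char 5 ('A'): step: R->1, L=4; A->plug->A->R->A->L->E->refl->B->L'->D->R'->D->plug->D
Char 6 ('B'): step: R->2, L=4; B->plug->B->R->G->L->F->refl->H->L'->B->R'->E->plug->E
Char 7 ('G'): step: R->3, L=4; G->plug->H->R->H->L->A->refl->D->L'->E->R'->F->plug->F
Char 8 ('A'): step: R->4, L=4; A->plug->A->R->A->L->E->refl->B->L'->D->R'->E->plug->E
Char 9 ('B'): step: R->5, L=4; B->plug->B->R->G->L->F->refl->H->L'->B->R'->A->plug->A

Answer: BBBCDEFEA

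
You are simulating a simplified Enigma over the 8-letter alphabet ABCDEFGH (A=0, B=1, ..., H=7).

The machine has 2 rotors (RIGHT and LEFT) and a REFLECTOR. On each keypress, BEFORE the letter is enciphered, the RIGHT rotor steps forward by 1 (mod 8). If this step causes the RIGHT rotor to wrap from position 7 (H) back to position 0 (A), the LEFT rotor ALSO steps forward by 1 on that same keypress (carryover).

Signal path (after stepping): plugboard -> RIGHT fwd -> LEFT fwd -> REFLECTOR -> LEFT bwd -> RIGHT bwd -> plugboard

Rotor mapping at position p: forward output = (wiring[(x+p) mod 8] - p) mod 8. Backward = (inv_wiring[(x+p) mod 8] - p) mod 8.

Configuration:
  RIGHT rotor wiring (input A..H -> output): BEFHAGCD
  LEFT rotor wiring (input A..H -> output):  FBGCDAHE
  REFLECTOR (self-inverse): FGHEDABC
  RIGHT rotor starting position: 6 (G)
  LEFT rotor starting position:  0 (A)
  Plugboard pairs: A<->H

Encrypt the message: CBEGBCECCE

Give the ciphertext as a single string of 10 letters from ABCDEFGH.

Answer: EAGCADCHBF

Derivation:
Char 1 ('C'): step: R->7, L=0; C->plug->C->R->F->L->A->refl->F->L'->A->R'->E->plug->E
Char 2 ('B'): step: R->0, L->1 (L advanced); B->plug->B->R->E->L->H->refl->C->L'->D->R'->H->plug->A
Char 3 ('E'): step: R->1, L=1; E->plug->E->R->F->L->G->refl->B->L'->C->R'->G->plug->G
Char 4 ('G'): step: R->2, L=1; G->plug->G->R->H->L->E->refl->D->L'->G->R'->C->plug->C
Char 5 ('B'): step: R->3, L=1; B->plug->B->R->F->L->G->refl->B->L'->C->R'->H->plug->A
Char 6 ('C'): step: R->4, L=1; C->plug->C->R->G->L->D->refl->E->L'->H->R'->D->plug->D
Char 7 ('E'): step: R->5, L=1; E->plug->E->R->H->L->E->refl->D->L'->G->R'->C->plug->C
Char 8 ('C'): step: R->6, L=1; C->plug->C->R->D->L->C->refl->H->L'->E->R'->A->plug->H
Char 9 ('C'): step: R->7, L=1; C->plug->C->R->F->L->G->refl->B->L'->C->R'->B->plug->B
Char 10 ('E'): step: R->0, L->2 (L advanced); E->plug->E->R->A->L->E->refl->D->L'->G->R'->F->plug->F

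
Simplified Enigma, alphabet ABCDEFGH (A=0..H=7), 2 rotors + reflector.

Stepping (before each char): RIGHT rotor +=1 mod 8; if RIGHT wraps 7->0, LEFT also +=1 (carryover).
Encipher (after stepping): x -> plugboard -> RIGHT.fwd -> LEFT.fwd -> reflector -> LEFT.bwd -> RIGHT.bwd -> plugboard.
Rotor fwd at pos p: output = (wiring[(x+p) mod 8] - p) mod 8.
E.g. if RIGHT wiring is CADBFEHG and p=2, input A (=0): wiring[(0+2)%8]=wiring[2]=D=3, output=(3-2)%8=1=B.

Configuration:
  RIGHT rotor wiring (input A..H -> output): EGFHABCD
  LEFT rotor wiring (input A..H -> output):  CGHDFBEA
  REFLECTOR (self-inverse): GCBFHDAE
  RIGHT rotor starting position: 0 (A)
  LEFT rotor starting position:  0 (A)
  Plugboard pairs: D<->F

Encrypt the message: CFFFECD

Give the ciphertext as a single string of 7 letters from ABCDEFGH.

Char 1 ('C'): step: R->1, L=0; C->plug->C->R->G->L->E->refl->H->L'->C->R'->G->plug->G
Char 2 ('F'): step: R->2, L=0; F->plug->D->R->H->L->A->refl->G->L'->B->R'->F->plug->D
Char 3 ('F'): step: R->3, L=0; F->plug->D->R->H->L->A->refl->G->L'->B->R'->F->plug->D
Char 4 ('F'): step: R->4, L=0; F->plug->D->R->H->L->A->refl->G->L'->B->R'->G->plug->G
Char 5 ('E'): step: R->5, L=0; E->plug->E->R->B->L->G->refl->A->L'->H->R'->D->plug->F
Char 6 ('C'): step: R->6, L=0; C->plug->C->R->G->L->E->refl->H->L'->C->R'->G->plug->G
Char 7 ('D'): step: R->7, L=0; D->plug->F->R->B->L->G->refl->A->L'->H->R'->C->plug->C

Answer: GDDGFGC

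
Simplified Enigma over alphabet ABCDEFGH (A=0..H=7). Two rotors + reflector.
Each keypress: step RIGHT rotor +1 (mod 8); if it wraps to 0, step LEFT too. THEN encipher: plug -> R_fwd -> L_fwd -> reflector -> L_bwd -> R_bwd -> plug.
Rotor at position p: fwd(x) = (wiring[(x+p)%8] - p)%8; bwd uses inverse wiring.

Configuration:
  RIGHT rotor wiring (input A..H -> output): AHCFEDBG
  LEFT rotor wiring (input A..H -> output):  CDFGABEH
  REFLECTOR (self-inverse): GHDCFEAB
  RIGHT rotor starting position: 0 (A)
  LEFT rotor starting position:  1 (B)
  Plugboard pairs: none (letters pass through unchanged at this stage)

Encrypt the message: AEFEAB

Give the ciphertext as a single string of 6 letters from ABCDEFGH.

Answer: CBCGBH

Derivation:
Char 1 ('A'): step: R->1, L=1; A->plug->A->R->G->L->G->refl->A->L'->E->R'->C->plug->C
Char 2 ('E'): step: R->2, L=1; E->plug->E->R->H->L->B->refl->H->L'->D->R'->B->plug->B
Char 3 ('F'): step: R->3, L=1; F->plug->F->R->F->L->D->refl->C->L'->A->R'->C->plug->C
Char 4 ('E'): step: R->4, L=1; E->plug->E->R->E->L->A->refl->G->L'->G->R'->G->plug->G
Char 5 ('A'): step: R->5, L=1; A->plug->A->R->G->L->G->refl->A->L'->E->R'->B->plug->B
Char 6 ('B'): step: R->6, L=1; B->plug->B->R->A->L->C->refl->D->L'->F->R'->H->plug->H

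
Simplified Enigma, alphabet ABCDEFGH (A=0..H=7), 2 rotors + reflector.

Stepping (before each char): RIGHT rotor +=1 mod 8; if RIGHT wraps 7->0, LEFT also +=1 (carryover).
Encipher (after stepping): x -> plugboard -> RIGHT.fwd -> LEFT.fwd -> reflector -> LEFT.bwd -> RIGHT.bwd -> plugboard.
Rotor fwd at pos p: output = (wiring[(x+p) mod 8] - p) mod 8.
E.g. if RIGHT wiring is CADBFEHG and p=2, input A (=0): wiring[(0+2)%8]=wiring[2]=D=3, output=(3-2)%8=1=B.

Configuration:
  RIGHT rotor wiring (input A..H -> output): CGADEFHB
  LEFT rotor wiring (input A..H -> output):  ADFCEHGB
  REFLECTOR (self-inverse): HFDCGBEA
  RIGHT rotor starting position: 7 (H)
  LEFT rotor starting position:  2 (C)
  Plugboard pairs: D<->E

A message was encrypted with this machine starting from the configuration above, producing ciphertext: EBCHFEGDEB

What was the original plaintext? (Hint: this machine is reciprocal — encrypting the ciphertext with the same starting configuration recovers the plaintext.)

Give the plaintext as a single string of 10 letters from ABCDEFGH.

Answer: GEHBGDEABD

Derivation:
Char 1 ('E'): step: R->0, L->3 (L advanced); E->plug->D->R->D->L->D->refl->C->L'->H->R'->G->plug->G
Char 2 ('B'): step: R->1, L=3; B->plug->B->R->H->L->C->refl->D->L'->D->R'->D->plug->E
Char 3 ('C'): step: R->2, L=3; C->plug->C->R->C->L->E->refl->G->L'->E->R'->H->plug->H
Char 4 ('H'): step: R->3, L=3; H->plug->H->R->F->L->F->refl->B->L'->B->R'->B->plug->B
Char 5 ('F'): step: R->4, L=3; F->plug->F->R->C->L->E->refl->G->L'->E->R'->G->plug->G
Char 6 ('E'): step: R->5, L=3; E->plug->D->R->F->L->F->refl->B->L'->B->R'->E->plug->D
Char 7 ('G'): step: R->6, L=3; G->plug->G->R->G->L->A->refl->H->L'->A->R'->D->plug->E
Char 8 ('D'): step: R->7, L=3; D->plug->E->R->E->L->G->refl->E->L'->C->R'->A->plug->A
Char 9 ('E'): step: R->0, L->4 (L advanced); E->plug->D->R->D->L->F->refl->B->L'->G->R'->B->plug->B
Char 10 ('B'): step: R->1, L=4; B->plug->B->R->H->L->G->refl->E->L'->E->R'->E->plug->D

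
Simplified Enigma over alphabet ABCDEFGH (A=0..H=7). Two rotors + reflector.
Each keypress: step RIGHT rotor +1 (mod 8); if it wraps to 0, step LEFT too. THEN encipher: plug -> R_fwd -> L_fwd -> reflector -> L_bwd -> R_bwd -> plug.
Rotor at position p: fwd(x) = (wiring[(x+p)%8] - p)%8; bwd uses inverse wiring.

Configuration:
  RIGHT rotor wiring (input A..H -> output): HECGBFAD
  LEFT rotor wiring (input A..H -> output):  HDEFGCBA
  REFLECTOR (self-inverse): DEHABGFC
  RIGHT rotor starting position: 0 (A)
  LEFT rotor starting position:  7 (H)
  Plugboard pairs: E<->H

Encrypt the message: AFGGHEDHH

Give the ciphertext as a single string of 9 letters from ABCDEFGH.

Answer: HHBBFBAAA

Derivation:
Char 1 ('A'): step: R->1, L=7; A->plug->A->R->D->L->F->refl->G->L'->E->R'->E->plug->H
Char 2 ('F'): step: R->2, L=7; F->plug->F->R->B->L->A->refl->D->L'->G->R'->E->plug->H
Char 3 ('G'): step: R->3, L=7; G->plug->G->R->B->L->A->refl->D->L'->G->R'->B->plug->B
Char 4 ('G'): step: R->4, L=7; G->plug->G->R->G->L->D->refl->A->L'->B->R'->B->plug->B
Char 5 ('H'): step: R->5, L=7; H->plug->E->R->H->L->C->refl->H->L'->F->R'->F->plug->F
Char 6 ('E'): step: R->6, L=7; E->plug->H->R->H->L->C->refl->H->L'->F->R'->B->plug->B
Char 7 ('D'): step: R->7, L=7; D->plug->D->R->D->L->F->refl->G->L'->E->R'->A->plug->A
Char 8 ('H'): step: R->0, L->0 (L advanced); H->plug->E->R->B->L->D->refl->A->L'->H->R'->A->plug->A
Char 9 ('H'): step: R->1, L=0; H->plug->E->R->E->L->G->refl->F->L'->D->R'->A->plug->A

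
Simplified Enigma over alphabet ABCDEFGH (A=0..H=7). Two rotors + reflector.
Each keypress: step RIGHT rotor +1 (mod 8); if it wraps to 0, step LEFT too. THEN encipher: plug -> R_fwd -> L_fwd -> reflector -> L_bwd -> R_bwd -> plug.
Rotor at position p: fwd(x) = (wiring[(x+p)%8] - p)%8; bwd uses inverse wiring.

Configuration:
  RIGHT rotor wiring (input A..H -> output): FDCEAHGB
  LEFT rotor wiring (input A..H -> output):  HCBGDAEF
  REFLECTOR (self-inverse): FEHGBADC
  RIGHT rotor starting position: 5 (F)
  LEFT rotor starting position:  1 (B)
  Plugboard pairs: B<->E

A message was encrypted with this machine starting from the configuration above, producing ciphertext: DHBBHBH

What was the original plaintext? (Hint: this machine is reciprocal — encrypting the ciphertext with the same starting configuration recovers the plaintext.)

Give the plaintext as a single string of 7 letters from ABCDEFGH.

Char 1 ('D'): step: R->6, L=1; D->plug->D->R->F->L->D->refl->G->L'->H->R'->C->plug->C
Char 2 ('H'): step: R->7, L=1; H->plug->H->R->H->L->G->refl->D->L'->F->R'->E->plug->B
Char 3 ('B'): step: R->0, L->2 (L advanced); B->plug->E->R->A->L->H->refl->C->L'->E->R'->D->plug->D
Char 4 ('B'): step: R->1, L=2; B->plug->E->R->G->L->F->refl->A->L'->H->R'->D->plug->D
Char 5 ('H'): step: R->2, L=2; H->plug->H->R->B->L->E->refl->B->L'->C->R'->B->plug->E
Char 6 ('B'): step: R->3, L=2; B->plug->E->R->G->L->F->refl->A->L'->H->R'->H->plug->H
Char 7 ('H'): step: R->4, L=2; H->plug->H->R->A->L->H->refl->C->L'->E->R'->A->plug->A

Answer: CBDDEHA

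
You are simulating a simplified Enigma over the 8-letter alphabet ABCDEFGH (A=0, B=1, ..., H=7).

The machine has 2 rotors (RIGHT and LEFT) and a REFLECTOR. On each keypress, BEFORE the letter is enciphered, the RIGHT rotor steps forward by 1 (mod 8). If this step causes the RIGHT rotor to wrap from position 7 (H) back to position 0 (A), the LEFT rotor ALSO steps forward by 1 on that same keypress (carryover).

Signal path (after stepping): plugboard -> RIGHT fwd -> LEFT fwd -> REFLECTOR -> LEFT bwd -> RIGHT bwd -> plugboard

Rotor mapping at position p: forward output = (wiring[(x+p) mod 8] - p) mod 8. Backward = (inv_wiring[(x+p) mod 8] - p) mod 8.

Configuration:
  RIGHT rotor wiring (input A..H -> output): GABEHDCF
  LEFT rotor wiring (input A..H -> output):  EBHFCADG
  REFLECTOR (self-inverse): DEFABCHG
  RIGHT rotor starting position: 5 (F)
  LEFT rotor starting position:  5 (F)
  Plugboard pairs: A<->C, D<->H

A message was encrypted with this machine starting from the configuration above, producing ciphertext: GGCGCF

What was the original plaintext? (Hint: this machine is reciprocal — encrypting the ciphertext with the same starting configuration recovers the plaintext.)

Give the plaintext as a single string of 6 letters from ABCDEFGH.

Answer: EHHHEC

Derivation:
Char 1 ('G'): step: R->6, L=5; G->plug->G->R->B->L->G->refl->H->L'->D->R'->E->plug->E
Char 2 ('G'): step: R->7, L=5; G->plug->G->R->E->L->E->refl->B->L'->C->R'->D->plug->H
Char 3 ('C'): step: R->0, L->6 (L advanced); C->plug->A->R->G->L->E->refl->B->L'->E->R'->D->plug->H
Char 4 ('G'): step: R->1, L=6; G->plug->G->R->E->L->B->refl->E->L'->G->R'->D->plug->H
Char 5 ('C'): step: R->2, L=6; C->plug->A->R->H->L->C->refl->F->L'->A->R'->E->plug->E
Char 6 ('F'): step: R->3, L=6; F->plug->F->R->D->L->D->refl->A->L'->B->R'->A->plug->C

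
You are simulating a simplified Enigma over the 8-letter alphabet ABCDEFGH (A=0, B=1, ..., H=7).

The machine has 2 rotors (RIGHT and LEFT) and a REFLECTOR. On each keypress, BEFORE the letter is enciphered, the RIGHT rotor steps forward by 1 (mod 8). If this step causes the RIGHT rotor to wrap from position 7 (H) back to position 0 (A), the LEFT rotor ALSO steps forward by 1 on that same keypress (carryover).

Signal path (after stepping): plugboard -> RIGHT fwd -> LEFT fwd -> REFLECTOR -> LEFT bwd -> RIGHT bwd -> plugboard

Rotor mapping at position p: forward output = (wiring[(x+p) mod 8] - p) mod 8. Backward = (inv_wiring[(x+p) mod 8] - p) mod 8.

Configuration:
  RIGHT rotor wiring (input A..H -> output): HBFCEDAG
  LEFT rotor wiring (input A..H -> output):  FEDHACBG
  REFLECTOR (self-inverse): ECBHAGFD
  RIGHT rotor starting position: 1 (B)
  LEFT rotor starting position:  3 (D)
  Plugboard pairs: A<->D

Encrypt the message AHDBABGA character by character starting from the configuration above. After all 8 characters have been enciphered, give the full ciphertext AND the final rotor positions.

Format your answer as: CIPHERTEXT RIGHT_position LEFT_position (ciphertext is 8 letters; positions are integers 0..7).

Answer: DFBCCDCB 1 4

Derivation:
Char 1 ('A'): step: R->2, L=3; A->plug->D->R->B->L->F->refl->G->L'->D->R'->A->plug->D
Char 2 ('H'): step: R->3, L=3; H->plug->H->R->C->L->H->refl->D->L'->E->R'->F->plug->F
Char 3 ('D'): step: R->4, L=3; D->plug->A->R->A->L->E->refl->A->L'->H->R'->B->plug->B
Char 4 ('B'): step: R->5, L=3; B->plug->B->R->D->L->G->refl->F->L'->B->R'->C->plug->C
Char 5 ('A'): step: R->6, L=3; A->plug->D->R->D->L->G->refl->F->L'->B->R'->C->plug->C
Char 6 ('B'): step: R->7, L=3; B->plug->B->R->A->L->E->refl->A->L'->H->R'->A->plug->D
Char 7 ('G'): step: R->0, L->4 (L advanced); G->plug->G->R->A->L->E->refl->A->L'->F->R'->C->plug->C
Char 8 ('A'): step: R->1, L=4; A->plug->D->R->D->L->C->refl->B->L'->E->R'->B->plug->B
Final: ciphertext=DFBCCDCB, RIGHT=1, LEFT=4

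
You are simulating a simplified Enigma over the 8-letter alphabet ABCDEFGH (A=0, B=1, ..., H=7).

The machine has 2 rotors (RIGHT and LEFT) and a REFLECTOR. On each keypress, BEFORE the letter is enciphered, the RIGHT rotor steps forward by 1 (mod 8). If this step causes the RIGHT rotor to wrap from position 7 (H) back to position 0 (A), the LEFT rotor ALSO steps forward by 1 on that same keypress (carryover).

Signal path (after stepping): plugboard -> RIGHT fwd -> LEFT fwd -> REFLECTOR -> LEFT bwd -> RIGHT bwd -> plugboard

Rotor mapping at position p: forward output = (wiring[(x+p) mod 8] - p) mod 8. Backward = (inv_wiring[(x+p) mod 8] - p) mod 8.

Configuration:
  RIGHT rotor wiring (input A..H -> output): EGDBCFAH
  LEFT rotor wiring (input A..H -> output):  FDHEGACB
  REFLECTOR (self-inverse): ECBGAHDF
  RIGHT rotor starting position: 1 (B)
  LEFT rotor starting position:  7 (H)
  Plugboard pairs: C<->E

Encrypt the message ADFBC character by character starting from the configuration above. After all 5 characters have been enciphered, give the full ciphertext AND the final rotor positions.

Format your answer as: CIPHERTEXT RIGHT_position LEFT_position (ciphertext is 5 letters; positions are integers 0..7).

Answer: BCDEG 6 7

Derivation:
Char 1 ('A'): step: R->2, L=7; A->plug->A->R->B->L->G->refl->D->L'->H->R'->B->plug->B
Char 2 ('D'): step: R->3, L=7; D->plug->D->R->F->L->H->refl->F->L'->E->R'->E->plug->C
Char 3 ('F'): step: R->4, L=7; F->plug->F->R->C->L->E->refl->A->L'->D->R'->D->plug->D
Char 4 ('B'): step: R->5, L=7; B->plug->B->R->D->L->A->refl->E->L'->C->R'->C->plug->E
Char 5 ('C'): step: R->6, L=7; C->plug->E->R->F->L->H->refl->F->L'->E->R'->G->plug->G
Final: ciphertext=BCDEG, RIGHT=6, LEFT=7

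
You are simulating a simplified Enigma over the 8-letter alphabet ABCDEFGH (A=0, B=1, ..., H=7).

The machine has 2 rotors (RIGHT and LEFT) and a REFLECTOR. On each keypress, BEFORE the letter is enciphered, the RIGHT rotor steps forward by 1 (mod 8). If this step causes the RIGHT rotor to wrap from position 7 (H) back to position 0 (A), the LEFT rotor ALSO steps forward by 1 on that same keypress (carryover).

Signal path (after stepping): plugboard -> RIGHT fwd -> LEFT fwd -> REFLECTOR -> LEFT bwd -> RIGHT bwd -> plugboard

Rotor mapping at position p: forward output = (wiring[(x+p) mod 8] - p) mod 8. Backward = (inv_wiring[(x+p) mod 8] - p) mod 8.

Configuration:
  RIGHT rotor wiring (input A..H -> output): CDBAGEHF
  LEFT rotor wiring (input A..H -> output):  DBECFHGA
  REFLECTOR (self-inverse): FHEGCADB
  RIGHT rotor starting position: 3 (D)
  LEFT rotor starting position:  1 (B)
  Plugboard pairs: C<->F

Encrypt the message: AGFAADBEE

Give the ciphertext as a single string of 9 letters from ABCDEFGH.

Answer: EAADHAAAC

Derivation:
Char 1 ('A'): step: R->4, L=1; A->plug->A->R->C->L->B->refl->H->L'->G->R'->E->plug->E
Char 2 ('G'): step: R->5, L=1; G->plug->G->R->D->L->E->refl->C->L'->H->R'->A->plug->A
Char 3 ('F'): step: R->6, L=1; F->plug->C->R->E->L->G->refl->D->L'->B->R'->A->plug->A
Char 4 ('A'): step: R->7, L=1; A->plug->A->R->G->L->H->refl->B->L'->C->R'->D->plug->D
Char 5 ('A'): step: R->0, L->2 (L advanced); A->plug->A->R->C->L->D->refl->G->L'->F->R'->H->plug->H
Char 6 ('D'): step: R->1, L=2; D->plug->D->R->F->L->G->refl->D->L'->C->R'->A->plug->A
Char 7 ('B'): step: R->2, L=2; B->plug->B->R->G->L->B->refl->H->L'->H->R'->A->plug->A
Char 8 ('E'): step: R->3, L=2; E->plug->E->R->C->L->D->refl->G->L'->F->R'->A->plug->A
Char 9 ('E'): step: R->4, L=2; E->plug->E->R->G->L->B->refl->H->L'->H->R'->F->plug->C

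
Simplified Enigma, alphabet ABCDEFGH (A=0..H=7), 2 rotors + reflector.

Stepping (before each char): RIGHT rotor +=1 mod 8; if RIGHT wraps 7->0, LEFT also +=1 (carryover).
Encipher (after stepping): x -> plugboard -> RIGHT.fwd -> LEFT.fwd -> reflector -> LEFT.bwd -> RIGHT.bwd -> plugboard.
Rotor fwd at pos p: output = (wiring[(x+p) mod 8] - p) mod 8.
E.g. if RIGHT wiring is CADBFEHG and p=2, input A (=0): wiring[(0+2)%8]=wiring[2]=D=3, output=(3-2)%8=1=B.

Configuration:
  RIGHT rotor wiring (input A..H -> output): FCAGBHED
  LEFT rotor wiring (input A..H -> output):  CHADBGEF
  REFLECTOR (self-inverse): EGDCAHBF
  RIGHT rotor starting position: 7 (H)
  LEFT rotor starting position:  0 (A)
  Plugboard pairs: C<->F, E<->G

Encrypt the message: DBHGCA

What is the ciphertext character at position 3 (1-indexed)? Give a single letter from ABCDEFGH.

Char 1 ('D'): step: R->0, L->1 (L advanced); D->plug->D->R->G->L->E->refl->A->L'->D->R'->H->plug->H
Char 2 ('B'): step: R->1, L=1; B->plug->B->R->H->L->B->refl->G->L'->A->R'->D->plug->D
Char 3 ('H'): step: R->2, L=1; H->plug->H->R->A->L->G->refl->B->L'->H->R'->C->plug->F

F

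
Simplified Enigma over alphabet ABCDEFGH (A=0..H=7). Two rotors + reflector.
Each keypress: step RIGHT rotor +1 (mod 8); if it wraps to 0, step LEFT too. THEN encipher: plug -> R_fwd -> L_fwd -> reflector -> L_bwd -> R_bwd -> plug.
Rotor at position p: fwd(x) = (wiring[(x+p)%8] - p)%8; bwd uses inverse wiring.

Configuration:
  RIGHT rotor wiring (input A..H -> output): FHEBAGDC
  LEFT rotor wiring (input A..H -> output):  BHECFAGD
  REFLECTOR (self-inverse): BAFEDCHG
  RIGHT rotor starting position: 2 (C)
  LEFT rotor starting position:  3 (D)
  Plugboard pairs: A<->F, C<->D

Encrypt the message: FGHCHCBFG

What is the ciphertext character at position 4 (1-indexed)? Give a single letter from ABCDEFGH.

Char 1 ('F'): step: R->3, L=3; F->plug->A->R->G->L->E->refl->D->L'->D->R'->C->plug->D
Char 2 ('G'): step: R->4, L=3; G->plug->G->R->A->L->H->refl->G->L'->F->R'->H->plug->H
Char 3 ('H'): step: R->5, L=3; H->plug->H->R->D->L->D->refl->E->L'->G->R'->B->plug->B
Char 4 ('C'): step: R->6, L=3; C->plug->D->R->B->L->C->refl->F->L'->C->R'->G->plug->G

G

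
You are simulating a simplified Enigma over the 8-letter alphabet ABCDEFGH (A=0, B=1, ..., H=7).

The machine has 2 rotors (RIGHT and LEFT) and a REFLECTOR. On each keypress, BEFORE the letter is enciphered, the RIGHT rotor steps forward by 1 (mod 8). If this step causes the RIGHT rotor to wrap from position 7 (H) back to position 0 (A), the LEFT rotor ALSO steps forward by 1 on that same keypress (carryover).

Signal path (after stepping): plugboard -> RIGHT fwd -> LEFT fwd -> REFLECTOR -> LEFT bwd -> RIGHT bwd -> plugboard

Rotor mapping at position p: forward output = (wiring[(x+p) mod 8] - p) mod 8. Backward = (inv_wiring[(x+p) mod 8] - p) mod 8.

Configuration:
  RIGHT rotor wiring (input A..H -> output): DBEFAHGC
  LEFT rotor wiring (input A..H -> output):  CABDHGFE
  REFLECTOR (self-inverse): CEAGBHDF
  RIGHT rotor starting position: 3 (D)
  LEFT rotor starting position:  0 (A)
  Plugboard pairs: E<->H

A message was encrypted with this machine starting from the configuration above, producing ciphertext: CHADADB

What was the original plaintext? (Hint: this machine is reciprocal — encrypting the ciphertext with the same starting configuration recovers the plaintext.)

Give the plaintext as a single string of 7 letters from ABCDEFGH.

Char 1 ('C'): step: R->4, L=0; C->plug->C->R->C->L->B->refl->E->L'->H->R'->E->plug->H
Char 2 ('H'): step: R->5, L=0; H->plug->E->R->E->L->H->refl->F->L'->G->R'->D->plug->D
Char 3 ('A'): step: R->6, L=0; A->plug->A->R->A->L->C->refl->A->L'->B->R'->H->plug->E
Char 4 ('D'): step: R->7, L=0; D->plug->D->R->F->L->G->refl->D->L'->D->R'->A->plug->A
Char 5 ('A'): step: R->0, L->1 (L advanced); A->plug->A->R->D->L->G->refl->D->L'->G->R'->G->plug->G
Char 6 ('D'): step: R->1, L=1; D->plug->D->R->H->L->B->refl->E->L'->F->R'->F->plug->F
Char 7 ('B'): step: R->2, L=1; B->plug->B->R->D->L->G->refl->D->L'->G->R'->C->plug->C

Answer: HDEAGFC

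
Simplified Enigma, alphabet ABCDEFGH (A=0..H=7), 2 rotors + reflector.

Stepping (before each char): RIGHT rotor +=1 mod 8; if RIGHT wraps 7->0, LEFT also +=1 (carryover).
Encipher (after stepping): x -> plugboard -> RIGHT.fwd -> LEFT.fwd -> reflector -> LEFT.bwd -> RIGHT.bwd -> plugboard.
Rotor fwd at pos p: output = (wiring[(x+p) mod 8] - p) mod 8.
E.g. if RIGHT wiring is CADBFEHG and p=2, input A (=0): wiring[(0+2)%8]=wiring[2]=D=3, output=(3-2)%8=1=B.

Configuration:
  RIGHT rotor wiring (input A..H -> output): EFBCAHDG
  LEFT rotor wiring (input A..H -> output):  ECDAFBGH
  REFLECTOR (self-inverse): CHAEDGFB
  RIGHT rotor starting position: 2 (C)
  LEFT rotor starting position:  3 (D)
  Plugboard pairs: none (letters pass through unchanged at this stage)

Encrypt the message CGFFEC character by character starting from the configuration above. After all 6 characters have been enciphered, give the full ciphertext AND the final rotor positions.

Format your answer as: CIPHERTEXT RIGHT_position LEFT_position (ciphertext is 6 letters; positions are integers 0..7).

Char 1 ('C'): step: R->3, L=3; C->plug->C->R->E->L->E->refl->D->L'->D->R'->E->plug->E
Char 2 ('G'): step: R->4, L=3; G->plug->G->R->F->L->B->refl->H->L'->G->R'->H->plug->H
Char 3 ('F'): step: R->5, L=3; F->plug->F->R->E->L->E->refl->D->L'->D->R'->H->plug->H
Char 4 ('F'): step: R->6, L=3; F->plug->F->R->E->L->E->refl->D->L'->D->R'->E->plug->E
Char 5 ('E'): step: R->7, L=3; E->plug->E->R->D->L->D->refl->E->L'->E->R'->H->plug->H
Char 6 ('C'): step: R->0, L->4 (L advanced); C->plug->C->R->B->L->F->refl->G->L'->F->R'->B->plug->B
Final: ciphertext=EHHEHB, RIGHT=0, LEFT=4

Answer: EHHEHB 0 4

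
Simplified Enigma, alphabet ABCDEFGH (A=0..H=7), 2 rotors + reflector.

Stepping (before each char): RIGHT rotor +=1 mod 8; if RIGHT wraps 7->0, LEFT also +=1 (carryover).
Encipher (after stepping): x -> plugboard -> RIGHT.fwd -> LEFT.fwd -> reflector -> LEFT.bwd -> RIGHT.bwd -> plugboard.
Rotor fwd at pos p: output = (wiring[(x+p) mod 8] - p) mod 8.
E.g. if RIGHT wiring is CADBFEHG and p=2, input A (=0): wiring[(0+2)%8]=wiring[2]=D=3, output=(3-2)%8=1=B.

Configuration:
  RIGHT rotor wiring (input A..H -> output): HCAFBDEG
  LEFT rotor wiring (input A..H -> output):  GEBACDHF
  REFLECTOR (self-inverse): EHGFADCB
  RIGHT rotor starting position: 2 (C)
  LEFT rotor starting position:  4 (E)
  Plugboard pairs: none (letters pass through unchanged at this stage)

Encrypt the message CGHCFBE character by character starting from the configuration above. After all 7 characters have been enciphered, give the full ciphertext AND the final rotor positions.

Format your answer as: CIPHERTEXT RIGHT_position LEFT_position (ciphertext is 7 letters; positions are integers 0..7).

Char 1 ('C'): step: R->3, L=4; C->plug->C->R->A->L->G->refl->C->L'->E->R'->F->plug->F
Char 2 ('G'): step: R->4, L=4; G->plug->G->R->E->L->C->refl->G->L'->A->R'->C->plug->C
Char 3 ('H'): step: R->5, L=4; H->plug->H->R->E->L->C->refl->G->L'->A->R'->G->plug->G
Char 4 ('C'): step: R->6, L=4; C->plug->C->R->B->L->H->refl->B->L'->D->R'->G->plug->G
Char 5 ('F'): step: R->7, L=4; F->plug->F->R->C->L->D->refl->F->L'->G->R'->E->plug->E
Char 6 ('B'): step: R->0, L->5 (L advanced); B->plug->B->R->C->L->A->refl->E->L'->F->R'->D->plug->D
Char 7 ('E'): step: R->1, L=5; E->plug->E->R->C->L->A->refl->E->L'->F->R'->G->plug->G
Final: ciphertext=FCGGEDG, RIGHT=1, LEFT=5

Answer: FCGGEDG 1 5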